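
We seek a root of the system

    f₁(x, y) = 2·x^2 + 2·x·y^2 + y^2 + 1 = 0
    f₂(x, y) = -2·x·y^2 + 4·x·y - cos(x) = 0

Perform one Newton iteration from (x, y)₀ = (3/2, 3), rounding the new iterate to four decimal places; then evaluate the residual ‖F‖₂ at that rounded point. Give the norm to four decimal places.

6.7773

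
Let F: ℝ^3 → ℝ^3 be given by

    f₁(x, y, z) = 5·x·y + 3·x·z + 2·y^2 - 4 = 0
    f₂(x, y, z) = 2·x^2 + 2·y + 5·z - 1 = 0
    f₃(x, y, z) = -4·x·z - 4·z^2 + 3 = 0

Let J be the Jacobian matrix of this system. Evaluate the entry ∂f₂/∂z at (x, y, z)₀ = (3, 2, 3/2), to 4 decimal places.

5.0000

∂f₂/∂z = 5.
At (3, 2, 3/2) this is 5.0000.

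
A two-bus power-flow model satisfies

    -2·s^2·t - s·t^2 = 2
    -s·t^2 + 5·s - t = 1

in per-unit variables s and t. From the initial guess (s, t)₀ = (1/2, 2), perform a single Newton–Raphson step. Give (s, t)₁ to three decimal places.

(0.170, 1.057)

At (1/2, 2): F = (-5.000, -2.500).
Jacobian J = [[-4·s·t - t^2, -2·s^2 - 2·s·t], [-t^2 + 5, -2·s·t - 1]].
At the point, J = [[-8.000, -2.500], [1.000, -3.000]] (det J = 26.500).
Solving J·Δ = −F gives Δ = (-0.330, -0.943).
Then the next iterate is (s, t)₁ = (0.170, 1.057).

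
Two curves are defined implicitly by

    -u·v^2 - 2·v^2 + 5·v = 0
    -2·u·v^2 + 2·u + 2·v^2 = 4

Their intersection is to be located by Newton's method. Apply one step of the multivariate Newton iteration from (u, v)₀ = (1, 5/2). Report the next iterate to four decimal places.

(0.8095, 1.9940)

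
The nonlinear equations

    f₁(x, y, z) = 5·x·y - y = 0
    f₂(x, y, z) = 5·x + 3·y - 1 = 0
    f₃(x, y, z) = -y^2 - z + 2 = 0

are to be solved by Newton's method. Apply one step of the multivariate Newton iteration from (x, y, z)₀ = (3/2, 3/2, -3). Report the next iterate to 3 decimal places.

At (3/2, 3/2, -3): F = (9.750, 11.000, 2.750).
Jacobian J = [[5·y, 5·x - 1, 0], [5, 3, 0], [0, -2·y, -1]].
At the point, J = [[7.500, 6.500, 0.000], [5.000, 3.000, 0.000], [0.000, -3.000, -1.000]] (det J = 10.000).
Solving J·Δ = −F gives Δ = (-4.225, 3.375, -7.375).
Then the next iterate is (x, y, z)₁ = (-2.725, 4.875, -10.375).

(-2.725, 4.875, -10.375)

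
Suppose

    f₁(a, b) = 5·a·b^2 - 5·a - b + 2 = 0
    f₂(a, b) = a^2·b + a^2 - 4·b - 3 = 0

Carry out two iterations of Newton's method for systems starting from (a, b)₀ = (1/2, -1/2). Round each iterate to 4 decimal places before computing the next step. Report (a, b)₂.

(0.9834, -0.6736)

At (1/2, -1/2): F = (0.6250, -0.8750).
Jacobian J = [[5·b^2 - 5, 10·a·b - 1], [2·a·b + 2·a, a^2 - 4]].
At the point, J = [[-3.7500, -3.5000], [0.5000, -3.7500]] (det J = 15.8125).
Solving J·Δ = −F gives Δ = (0.3419, -0.1877).
Then the next iterate is (a, b)₁ = (0.8419, -0.6877).
Round to (0.8419, -0.6877) and repeat: F = (0.469004, -0.027843), J = [[-2.635344, -6.789746], [0.525851, -3.291204]].
Δ = (0.1415, 0.0141), so (a, b)₂ = (0.9834, -0.6736).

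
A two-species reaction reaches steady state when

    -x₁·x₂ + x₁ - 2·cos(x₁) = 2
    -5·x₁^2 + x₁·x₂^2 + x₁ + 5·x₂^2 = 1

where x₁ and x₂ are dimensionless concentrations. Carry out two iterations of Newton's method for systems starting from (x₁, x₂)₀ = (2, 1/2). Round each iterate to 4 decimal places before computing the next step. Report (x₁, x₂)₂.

(1.3680, -0.8309)

At (2, 1/2): F = (-0.167706, -17.2500).
Jacobian J = [[-x₂ + 2·sin(x₁) + 1, -x₁], [-10·x₁ + x₂^2 + 1, 2·x₁·x₂ + 10·x₂]].
At the point, J = [[2.318595, -2.0000], [-18.7500, 7.0000]] (det J = -21.269836).
Solving J·Δ = −F gives Δ = (-1.6772, -2.0282).
Then the next iterate is (x₁, x₂)₁ = (0.3228, -1.5282).
Round to (0.3228, -1.5282) and repeat: F = (-3.080599, 11.232643), J = [[3.162646, -0.3228], [0.107395, -16.268606]].
Δ = (1.0452, 0.6973), so (x₁, x₂)₂ = (1.3680, -0.8309).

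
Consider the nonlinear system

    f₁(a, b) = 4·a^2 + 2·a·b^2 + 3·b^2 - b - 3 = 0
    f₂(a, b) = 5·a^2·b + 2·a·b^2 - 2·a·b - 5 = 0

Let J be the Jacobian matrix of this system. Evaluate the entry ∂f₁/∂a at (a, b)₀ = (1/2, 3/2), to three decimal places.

8.500

∂f₁/∂a = 8·a + 2·b^2.
At (1/2, 3/2) this is 8.500.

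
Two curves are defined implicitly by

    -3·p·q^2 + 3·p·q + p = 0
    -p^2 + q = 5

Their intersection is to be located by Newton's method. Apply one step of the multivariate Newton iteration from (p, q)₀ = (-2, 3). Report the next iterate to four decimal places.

(-0.4380, 2.7518)

At (-2, 3): F = (34.0000, -6.0000).
Jacobian J = [[-3·q^2 + 3·q + 1, -6·p·q + 3·p], [-2·p, 1]].
At the point, J = [[-17.0000, 30.0000], [4.0000, 1.0000]] (det J = -137.0000).
Solving J·Δ = −F gives Δ = (1.5620, -0.2482).
Then the next iterate is (p, q)₁ = (-0.4380, 2.7518).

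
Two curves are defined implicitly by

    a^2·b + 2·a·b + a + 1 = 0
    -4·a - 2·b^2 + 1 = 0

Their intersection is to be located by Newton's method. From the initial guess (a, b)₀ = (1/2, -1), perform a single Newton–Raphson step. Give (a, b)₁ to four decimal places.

(2.0833, 1.3333)

At (1/2, -1): F = (0.2500, -3.0000).
Jacobian J = [[2·a·b + 2·b + 1, a^2 + 2·a], [-4, -4·b]].
At the point, J = [[-2.0000, 1.2500], [-4.0000, 4.0000]] (det J = -3.0000).
Solving J·Δ = −F gives Δ = (1.5833, 2.3333).
Then the next iterate is (a, b)₁ = (2.0833, 1.3333).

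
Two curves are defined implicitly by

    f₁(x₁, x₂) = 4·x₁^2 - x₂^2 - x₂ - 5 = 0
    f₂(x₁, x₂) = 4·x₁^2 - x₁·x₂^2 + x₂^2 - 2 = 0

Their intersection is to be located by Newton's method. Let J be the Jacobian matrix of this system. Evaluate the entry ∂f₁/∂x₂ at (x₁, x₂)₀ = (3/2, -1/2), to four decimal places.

0.0000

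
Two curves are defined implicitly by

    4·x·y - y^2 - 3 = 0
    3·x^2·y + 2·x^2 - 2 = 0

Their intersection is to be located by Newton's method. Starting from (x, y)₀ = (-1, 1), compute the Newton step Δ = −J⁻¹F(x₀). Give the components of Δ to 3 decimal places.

At (-1, 1): F = (-8.000, 3.000).
Jacobian J = [[4·y, 4·x - 2·y], [6·x·y + 4·x, 3·x^2]].
At the point, J = [[4.000, -6.000], [-10.000, 3.000]] (det J = -48.000).
Solving J·Δ = −F gives Δ = (-0.125, -1.417).

(-0.125, -1.417)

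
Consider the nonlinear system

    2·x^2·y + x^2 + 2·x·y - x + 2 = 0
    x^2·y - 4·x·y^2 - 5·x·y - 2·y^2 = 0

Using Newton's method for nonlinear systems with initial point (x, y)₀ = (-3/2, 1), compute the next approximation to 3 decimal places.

(-0.629, 0.815)

At (-3/2, 1): F = (7.250, 13.750).
Jacobian J = [[4·x·y + 2·x + 2·y - 1, 2·x^2 + 2·x], [2·x·y - 4·y^2 - 5·y, x^2 - 8·x·y - 5·x - 4·y]].
At the point, J = [[-8.000, 1.500], [-12.000, 17.750]] (det J = -124.000).
Solving J·Δ = −F gives Δ = (0.871, -0.185).
Then the next iterate is (x, y)₁ = (-0.629, 0.815).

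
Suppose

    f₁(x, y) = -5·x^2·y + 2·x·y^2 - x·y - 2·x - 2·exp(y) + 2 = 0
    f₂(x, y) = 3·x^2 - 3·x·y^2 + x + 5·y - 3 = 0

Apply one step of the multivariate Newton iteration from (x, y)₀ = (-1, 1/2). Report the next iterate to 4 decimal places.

At (-1, 1/2): F = (-1.797443, 2.2500).
Jacobian J = [[-10·x·y + 2·y^2 - y - 2, -5·x^2 + 4·x·y - x - 2·exp(y)], [6·x - 3·y^2 + 1, -6·x·y + 5]].
At the point, J = [[3.0000, -9.297443], [-5.7500, 8.0000]] (det J = -29.460295).
Solving J·Δ = −F gives Δ = (0.2220, -0.1217).
Then the next iterate is (x, y)₁ = (-0.7780, 0.3783).

(-0.7780, 0.3783)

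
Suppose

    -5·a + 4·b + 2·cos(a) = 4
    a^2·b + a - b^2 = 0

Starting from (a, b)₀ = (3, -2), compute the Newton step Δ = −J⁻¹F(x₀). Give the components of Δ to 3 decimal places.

(-12.191, -8.854)

At (3, -2): F = (-28.97998, -19.000).
Jacobian J = [[-2·sin(a) - 5, 4], [2·a·b + 1, a^2 - 2·b]].
At the point, J = [[-5.28224, 4.000], [-11.000, 13.000]] (det J = -24.66912).
Solving J·Δ = −F gives Δ = (-12.191, -8.854).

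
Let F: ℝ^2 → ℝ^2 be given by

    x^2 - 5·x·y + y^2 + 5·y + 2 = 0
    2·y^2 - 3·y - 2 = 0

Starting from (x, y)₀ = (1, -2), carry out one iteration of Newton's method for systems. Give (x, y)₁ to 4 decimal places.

(0.7803, -0.9091)

At (1, -2): F = (7.0000, 12.0000).
Jacobian J = [[2·x - 5·y, -5·x + 2·y + 5], [0, 4·y - 3]].
At the point, J = [[12.0000, -4.0000], [0.0000, -11.0000]] (det J = -132.0000).
Solving J·Δ = −F gives Δ = (-0.2197, 1.0909).
Then the next iterate is (x, y)₁ = (0.7803, -0.9091).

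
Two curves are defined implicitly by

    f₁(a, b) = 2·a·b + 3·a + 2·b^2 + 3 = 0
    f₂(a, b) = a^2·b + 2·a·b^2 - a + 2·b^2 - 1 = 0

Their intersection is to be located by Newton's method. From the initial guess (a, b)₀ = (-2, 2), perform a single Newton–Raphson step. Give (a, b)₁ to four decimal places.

At (-2, 2): F = (-3.0000, 1.0000).
Jacobian J = [[2·b + 3, 2·a + 4·b], [2·a·b + 2·b^2 - 1, a^2 + 4·a·b + 4·b]].
At the point, J = [[7.0000, 4.0000], [-1.0000, -4.0000]] (det J = -24.0000).
Solving J·Δ = −F gives Δ = (0.3333, 0.1667).
Then the next iterate is (a, b)₁ = (-1.6667, 2.1667).

(-1.6667, 2.1667)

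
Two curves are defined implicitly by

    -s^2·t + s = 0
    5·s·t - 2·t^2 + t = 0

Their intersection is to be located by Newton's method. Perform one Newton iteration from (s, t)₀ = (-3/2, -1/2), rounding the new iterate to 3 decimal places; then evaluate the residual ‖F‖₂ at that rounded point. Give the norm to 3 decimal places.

At (-3/2, -1/2): F = (-0.375, 2.750).
Jacobian J = [[-2·s·t + 1, -s^2], [5·t, 5·s - 4·t + 1]].
At the point, J = [[-0.500, -2.250], [-2.500, -4.500]] (det J = -3.375).
Solving J·Δ = −F gives Δ = (2.333, -0.685).
Then the next iterate is (s, t)₁ = (0.833, -1.185).
Re-evaluating at (0.833, -1.185): F = (1.65526, -8.92898), so ‖F‖₂ = 9.081.

9.081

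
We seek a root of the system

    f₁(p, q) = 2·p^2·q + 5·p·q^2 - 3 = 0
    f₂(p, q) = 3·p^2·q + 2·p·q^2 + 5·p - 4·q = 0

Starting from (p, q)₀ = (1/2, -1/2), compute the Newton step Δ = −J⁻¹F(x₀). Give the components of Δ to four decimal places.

At (1/2, -1/2): F = (-2.6250, 4.3750).
Jacobian J = [[4·p·q + 5·q^2, 2·p^2 + 10·p·q], [6·p·q + 2·q^2 + 5, 3·p^2 + 4·p·q - 4]].
At the point, J = [[0.2500, -2.0000], [4.0000, -4.2500]] (det J = 6.9375).
Solving J·Δ = −F gives Δ = (-2.8694, -1.6712).

(-2.8694, -1.6712)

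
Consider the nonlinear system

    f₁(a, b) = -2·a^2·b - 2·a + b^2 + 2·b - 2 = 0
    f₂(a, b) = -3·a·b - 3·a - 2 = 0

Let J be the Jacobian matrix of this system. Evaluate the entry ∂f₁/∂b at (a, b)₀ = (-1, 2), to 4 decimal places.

4.0000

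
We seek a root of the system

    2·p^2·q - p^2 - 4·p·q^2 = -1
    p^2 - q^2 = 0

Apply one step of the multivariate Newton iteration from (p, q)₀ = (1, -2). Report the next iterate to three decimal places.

(0.814, -1.157)

At (1, -2): F = (-20.000, -3.000).
Jacobian J = [[4·p·q - 2·p - 4·q^2, 2·p^2 - 8·p·q], [2·p, -2·q]].
At the point, J = [[-26.000, 18.000], [2.000, 4.000]] (det J = -140.000).
Solving J·Δ = −F gives Δ = (-0.186, 0.843).
Then the next iterate is (p, q)₁ = (0.814, -1.157).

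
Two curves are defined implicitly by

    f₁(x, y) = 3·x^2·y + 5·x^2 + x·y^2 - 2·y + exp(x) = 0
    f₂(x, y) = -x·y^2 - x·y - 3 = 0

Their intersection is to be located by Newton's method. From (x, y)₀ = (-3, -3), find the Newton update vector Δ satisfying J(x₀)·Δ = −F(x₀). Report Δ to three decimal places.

At (-3, -3): F = (-56.95021, 15.000).
Jacobian J = [[6·x·y + 10·x + y^2 + exp(x), 3·x^2 + 2·x·y - 2], [-y^2 - y, -2·x·y - x]].
At the point, J = [[33.04979, 43.000], [-6.000, -15.000]] (det J = -237.74681).
Solving J·Δ = −F gives Δ = (0.880, 0.648).

(0.880, 0.648)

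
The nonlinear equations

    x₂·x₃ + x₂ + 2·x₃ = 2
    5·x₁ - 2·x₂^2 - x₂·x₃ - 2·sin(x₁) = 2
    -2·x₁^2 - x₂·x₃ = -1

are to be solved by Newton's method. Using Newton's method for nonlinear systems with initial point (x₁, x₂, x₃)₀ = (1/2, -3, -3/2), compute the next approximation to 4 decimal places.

At (1/2, -3, -3/2): F = (-3.5000, -22.958851, -4.0000).
Jacobian J = [[0, x₃ + 1, x₂ + 2], [-2·cos(x₁) + 5, -4·x₂ - x₃, -x₂], [-4·x₁, -x₃, -x₂]].
At the point, J = [[0.0000, -0.5000, -1.0000], [3.244835, 13.5000, 3.0000], [-2.0000, 1.5000, 3.0000]] (det J = -24.0000).
Solving J·Δ = −F gives Δ = (-7.2500, 4.7487, -5.8743).
Then the next iterate is (x₁, x₂, x₃)₁ = (-6.7500, 1.7487, -7.3743).

(-6.7500, 1.7487, -7.3743)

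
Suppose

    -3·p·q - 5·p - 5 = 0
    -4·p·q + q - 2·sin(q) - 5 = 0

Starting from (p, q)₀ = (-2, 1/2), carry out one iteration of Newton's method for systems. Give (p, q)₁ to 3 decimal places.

(-0.099, 1.226)

At (-2, 1/2): F = (8.000, -1.45885).
Jacobian J = [[-3·q - 5, -3·p], [-4·q, -4·p - 2·cos(q) + 1]].
At the point, J = [[-6.500, 6.000], [-2.000, 7.24483]] (det J = -35.09143).
Solving J·Δ = −F gives Δ = (1.901, 0.726).
Then the next iterate is (p, q)₁ = (-0.099, 1.226).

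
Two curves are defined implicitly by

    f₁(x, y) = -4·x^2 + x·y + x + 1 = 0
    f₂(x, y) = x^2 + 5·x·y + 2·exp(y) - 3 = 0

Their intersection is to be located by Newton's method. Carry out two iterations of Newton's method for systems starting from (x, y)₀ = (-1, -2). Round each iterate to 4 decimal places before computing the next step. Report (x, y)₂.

(-0.4906, -0.8974)

At (-1, -2): F = (-2.0000, 8.270671).
Jacobian J = [[-8·x + y + 1, x], [2·x + 5·y, 5·x + 2·exp(y)]].
At the point, J = [[7.0000, -1.0000], [-12.0000, -4.729329]] (det J = -45.105306).
Solving J·Δ = −F gives Δ = (0.3931, 0.7515).
Then the next iterate is (x, y)₁ = (-0.6069, -1.2485).
Round to (-0.6069, -1.2485) and repeat: F = (-0.322496, 1.730771), J = [[4.6067, -0.6069], [-7.4563, -2.460630]].
Δ = (0.1163, 0.3511), so (x, y)₂ = (-0.4906, -0.8974).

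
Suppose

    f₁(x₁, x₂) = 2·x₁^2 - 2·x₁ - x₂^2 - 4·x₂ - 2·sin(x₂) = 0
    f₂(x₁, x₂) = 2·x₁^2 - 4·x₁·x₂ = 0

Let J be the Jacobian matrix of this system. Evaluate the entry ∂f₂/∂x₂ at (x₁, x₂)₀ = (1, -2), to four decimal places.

∂f₂/∂x₂ = -4·x₁.
At (1, -2) this is -4.0000.

-4.0000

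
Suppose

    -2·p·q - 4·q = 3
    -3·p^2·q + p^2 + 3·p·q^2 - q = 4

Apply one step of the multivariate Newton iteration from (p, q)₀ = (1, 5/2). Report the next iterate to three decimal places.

(-6.976, 6.146)

At (1, 5/2): F = (-18.000, 5.750).
Jacobian J = [[-2·q, -2·p - 4], [-6·p·q + 2·p + 3·q^2, -3·p^2 + 6·p·q - 1]].
At the point, J = [[-5.000, -6.000], [5.750, 11.000]] (det J = -20.500).
Solving J·Δ = −F gives Δ = (-7.976, 3.646).
Then the next iterate is (p, q)₁ = (-6.976, 6.146).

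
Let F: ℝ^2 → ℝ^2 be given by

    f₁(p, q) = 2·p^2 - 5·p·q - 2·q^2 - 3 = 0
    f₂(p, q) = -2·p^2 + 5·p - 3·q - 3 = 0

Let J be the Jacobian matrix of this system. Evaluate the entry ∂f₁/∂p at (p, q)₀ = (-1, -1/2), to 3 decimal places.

∂f₁/∂p = 4·p - 5·q.
At (-1, -1/2) this is -1.500.

-1.500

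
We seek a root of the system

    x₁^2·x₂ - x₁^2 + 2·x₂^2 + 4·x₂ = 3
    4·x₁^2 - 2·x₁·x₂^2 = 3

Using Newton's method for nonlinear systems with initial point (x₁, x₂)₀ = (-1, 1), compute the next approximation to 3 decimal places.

(-0.833, 0.667)

At (-1, 1): F = (3.000, 3.000).
Jacobian J = [[2·x₁·x₂ - 2·x₁, x₁^2 + 4·x₂ + 4], [8·x₁ - 2·x₂^2, -4·x₁·x₂]].
At the point, J = [[0.000, 9.000], [-10.000, 4.000]] (det J = 90.000).
Solving J·Δ = −F gives Δ = (0.167, -0.333).
Then the next iterate is (x₁, x₂)₁ = (-0.833, 0.667).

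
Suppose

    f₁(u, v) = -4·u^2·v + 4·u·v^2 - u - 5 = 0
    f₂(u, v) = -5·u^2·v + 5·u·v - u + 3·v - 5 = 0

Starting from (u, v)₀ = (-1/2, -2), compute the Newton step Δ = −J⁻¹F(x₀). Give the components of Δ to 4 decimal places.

(-0.2037, 1.7037)

At (-1/2, -2): F = (-10.5000, -3.0000).
Jacobian J = [[-8·u·v + 4·v^2 - 1, -4·u^2 + 8·u·v], [-10·u·v + 5·v - 1, -5·u^2 + 5·u + 3]].
At the point, J = [[7.0000, 7.0000], [-21.0000, -0.7500]] (det J = 141.7500).
Solving J·Δ = −F gives Δ = (-0.2037, 1.7037).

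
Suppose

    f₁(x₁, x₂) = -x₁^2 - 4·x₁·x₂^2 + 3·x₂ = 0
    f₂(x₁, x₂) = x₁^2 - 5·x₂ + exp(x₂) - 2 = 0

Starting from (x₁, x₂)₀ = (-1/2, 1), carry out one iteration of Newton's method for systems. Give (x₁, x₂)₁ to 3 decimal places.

(-1.756, -0.217)

At (-1/2, 1): F = (4.750, -4.03172).
Jacobian J = [[-2·x₁ - 4·x₂^2, -8·x₁·x₂ + 3], [2·x₁, exp(x₂) - 5]].
At the point, J = [[-3.000, 7.000], [-1.000, -2.28172]] (det J = 13.84515).
Solving J·Δ = −F gives Δ = (-1.256, -1.217).
Then the next iterate is (x₁, x₂)₁ = (-1.756, -0.217).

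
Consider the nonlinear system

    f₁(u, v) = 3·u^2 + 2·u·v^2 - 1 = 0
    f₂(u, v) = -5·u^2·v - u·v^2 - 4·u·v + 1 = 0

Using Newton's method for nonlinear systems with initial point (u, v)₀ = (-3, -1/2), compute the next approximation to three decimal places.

(-1.603, -0.507)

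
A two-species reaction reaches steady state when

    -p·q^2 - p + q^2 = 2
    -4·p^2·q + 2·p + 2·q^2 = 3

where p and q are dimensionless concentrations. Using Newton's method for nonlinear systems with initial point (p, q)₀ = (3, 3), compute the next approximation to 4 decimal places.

(2.1800, 1.7667)

At (3, 3): F = (-23.0000, -87.0000).
Jacobian J = [[-q^2 - 1, -2·p·q + 2·q], [-8·p·q + 2, -4·p^2 + 4·q]].
At the point, J = [[-10.0000, -12.0000], [-70.0000, -24.0000]] (det J = -600.0000).
Solving J·Δ = −F gives Δ = (-0.8200, -1.2333).
Then the next iterate is (p, q)₁ = (2.1800, 1.7667).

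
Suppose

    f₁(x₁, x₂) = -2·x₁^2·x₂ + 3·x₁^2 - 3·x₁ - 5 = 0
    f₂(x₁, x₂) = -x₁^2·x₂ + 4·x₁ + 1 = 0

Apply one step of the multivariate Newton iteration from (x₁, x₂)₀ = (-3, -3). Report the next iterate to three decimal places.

At (-3, -3): F = (85.000, 16.000).
Jacobian J = [[-4·x₁·x₂ + 6·x₁ - 3, -2·x₁^2], [-2·x₁·x₂ + 4, -x₁^2]].
At the point, J = [[-57.000, -18.000], [-14.000, -9.000]] (det J = 261.000).
Solving J·Δ = −F gives Δ = (1.828, -1.065).
Then the next iterate is (x₁, x₂)₁ = (-1.172, -4.065).

(-1.172, -4.065)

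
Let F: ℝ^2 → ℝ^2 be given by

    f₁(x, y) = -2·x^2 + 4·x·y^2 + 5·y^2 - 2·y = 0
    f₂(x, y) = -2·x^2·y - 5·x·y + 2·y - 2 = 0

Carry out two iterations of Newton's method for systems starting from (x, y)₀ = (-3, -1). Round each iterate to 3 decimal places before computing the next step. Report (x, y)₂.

At (-3, -1): F = (-23.000, -1.000).
Jacobian J = [[-4·x + 4·y^2, 8·x·y + 10·y - 2], [-4·x·y - 5·y, -2·x^2 - 5·x + 2]].
At the point, J = [[16.000, 12.000], [-7.000, -1.000]] (det J = 68.000).
Solving J·Δ = −F gives Δ = (-0.515, 2.603).
Then the next iterate is (x, y)₁ = (-3.515, 1.603).
Round to (-3.515, 1.603) and repeat: F = (-51.19711, -10.23213), J = [[24.33844, -31.04636], [14.52318, -5.13545]].
Δ = (0.168, -1.517), so (x, y)₂ = (-3.347, 0.086).

(-3.347, 0.086)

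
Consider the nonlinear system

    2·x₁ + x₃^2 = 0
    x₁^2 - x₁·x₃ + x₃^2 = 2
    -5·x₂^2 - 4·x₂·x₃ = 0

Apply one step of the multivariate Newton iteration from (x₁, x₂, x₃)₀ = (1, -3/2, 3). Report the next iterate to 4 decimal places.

At (1, -3/2, 3): F = (11.0000, 5.0000, 6.7500).
Jacobian J = [[2, 0, 2·x₃], [2·x₁ - x₃, 0, -x₁ + 2·x₃], [0, -10·x₂ - 4·x₃, -4·x₂]].
At the point, J = [[2.0000, 0.0000, 6.0000], [-1.0000, 0.0000, 5.0000], [0.0000, 3.0000, 6.0000]] (det J = -48.0000).
Solving J·Δ = −F gives Δ = (-1.5625, 0.3750, -1.3125).
Then the next iterate is (x₁, x₂, x₃)₁ = (-0.5625, -1.1250, 1.6875).

(-0.5625, -1.1250, 1.6875)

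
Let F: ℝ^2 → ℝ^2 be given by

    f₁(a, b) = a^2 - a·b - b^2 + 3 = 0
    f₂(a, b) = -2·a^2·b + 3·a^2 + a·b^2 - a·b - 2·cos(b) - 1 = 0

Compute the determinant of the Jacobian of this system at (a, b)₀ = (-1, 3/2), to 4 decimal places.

8.5175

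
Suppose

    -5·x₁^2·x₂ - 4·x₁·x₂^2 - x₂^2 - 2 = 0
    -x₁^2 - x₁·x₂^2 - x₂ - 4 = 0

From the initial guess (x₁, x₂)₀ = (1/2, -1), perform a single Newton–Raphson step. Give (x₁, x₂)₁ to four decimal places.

At (1/2, -1): F = (-3.7500, -3.7500).
Jacobian J = [[-10·x₁·x₂ - 4·x₂^2, -5·x₁^2 - 8·x₁·x₂ - 2·x₂], [-2·x₁ - x₂^2, -2·x₁·x₂ - 1]].
At the point, J = [[1.0000, 4.7500], [-2.0000, 0.0000]] (det J = 9.5000).
Solving J·Δ = −F gives Δ = (-1.8750, 1.1842).
Then the next iterate is (x₁, x₂)₁ = (-1.3750, 0.1842).

(-1.3750, 0.1842)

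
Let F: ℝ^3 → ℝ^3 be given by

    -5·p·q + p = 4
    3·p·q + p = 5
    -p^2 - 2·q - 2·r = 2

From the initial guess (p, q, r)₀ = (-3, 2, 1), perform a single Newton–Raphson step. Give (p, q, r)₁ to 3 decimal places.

At (-3, 2, 1): F = (23.000, -26.000, -17.000).
Jacobian J = [[-5·q + 1, -5·p, 0], [3·q + 1, 3·p, 0], [-2·p, -2, -2]].
At the point, J = [[-9.000, 15.000, 0.000], [7.000, -9.000, 0.000], [6.000, -2.000, -2.000]] (det J = 48.000).
Solving J·Δ = −F gives Δ = (7.625, 3.042, 11.333).
Then the next iterate is (p, q, r)₁ = (4.625, 5.042, 12.333).

(4.625, 5.042, 12.333)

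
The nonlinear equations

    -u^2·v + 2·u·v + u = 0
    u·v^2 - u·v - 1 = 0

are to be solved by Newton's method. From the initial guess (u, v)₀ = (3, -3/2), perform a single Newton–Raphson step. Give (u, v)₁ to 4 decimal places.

At (3, -3/2): F = (7.5000, 10.2500).
Jacobian J = [[-2·u·v + 2·v + 1, -u^2 + 2·u], [v^2 - v, 2·u·v - u]].
At the point, J = [[7.0000, -3.0000], [3.7500, -12.0000]] (det J = -72.7500).
Solving J·Δ = −F gives Δ = (-0.8144, 0.5997).
Then the next iterate is (u, v)₁ = (2.1856, -0.9003).

(2.1856, -0.9003)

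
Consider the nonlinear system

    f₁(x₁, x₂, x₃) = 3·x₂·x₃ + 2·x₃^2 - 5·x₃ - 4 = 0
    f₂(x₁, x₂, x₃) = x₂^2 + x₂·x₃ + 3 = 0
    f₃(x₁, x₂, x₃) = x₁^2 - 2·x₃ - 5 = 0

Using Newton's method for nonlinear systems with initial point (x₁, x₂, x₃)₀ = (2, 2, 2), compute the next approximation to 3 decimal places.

(3.607, -0.071, 2.714)

At (2, 2, 2): F = (6.000, 11.000, -5.000).
Jacobian J = [[0, 3·x₃, 3·x₂ + 4·x₃ - 5], [0, 2·x₂ + x₃, x₂], [2·x₁, 0, -2]].
At the point, J = [[0.000, 6.000, 9.000], [0.000, 6.000, 2.000], [4.000, 0.000, -2.000]] (det J = -168.000).
Solving J·Δ = −F gives Δ = (1.607, -2.071, 0.714).
Then the next iterate is (x₁, x₂, x₃)₁ = (3.607, -0.071, 2.714).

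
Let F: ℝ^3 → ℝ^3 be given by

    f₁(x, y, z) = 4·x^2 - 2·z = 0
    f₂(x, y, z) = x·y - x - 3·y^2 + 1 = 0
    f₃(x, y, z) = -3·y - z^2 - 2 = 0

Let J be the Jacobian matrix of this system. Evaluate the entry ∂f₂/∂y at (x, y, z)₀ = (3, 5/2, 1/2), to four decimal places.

∂f₂/∂y = x - 6·y.
At (3, 5/2, 1/2) this is -12.0000.

-12.0000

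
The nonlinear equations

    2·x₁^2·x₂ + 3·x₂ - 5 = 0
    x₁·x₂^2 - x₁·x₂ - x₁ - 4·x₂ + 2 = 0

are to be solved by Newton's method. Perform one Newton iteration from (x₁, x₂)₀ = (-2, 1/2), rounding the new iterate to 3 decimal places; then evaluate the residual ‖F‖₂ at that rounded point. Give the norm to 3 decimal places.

0.904

At (-2, 1/2): F = (0.500, 2.500).
Jacobian J = [[4·x₁·x₂, 2·x₁^2 + 3], [x₂^2 - x₂ - 1, 2·x₁·x₂ - x₁ - 4]].
At the point, J = [[-4.000, 11.000], [-1.250, -4.000]] (det J = 29.750).
Solving J·Δ = −F gives Δ = (0.992, 0.315).
Then the next iterate is (x₁, x₂)₁ = (-1.008, 0.815).
Re-evaluating at (-1.008, 0.815): F = (-0.89882, -0.10002), so ‖F‖₂ = 0.904.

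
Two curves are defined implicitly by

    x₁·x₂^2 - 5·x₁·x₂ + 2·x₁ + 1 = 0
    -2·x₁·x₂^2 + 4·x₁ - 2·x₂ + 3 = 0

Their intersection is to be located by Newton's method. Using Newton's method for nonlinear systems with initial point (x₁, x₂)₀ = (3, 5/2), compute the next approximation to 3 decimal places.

(0.235, 2.375)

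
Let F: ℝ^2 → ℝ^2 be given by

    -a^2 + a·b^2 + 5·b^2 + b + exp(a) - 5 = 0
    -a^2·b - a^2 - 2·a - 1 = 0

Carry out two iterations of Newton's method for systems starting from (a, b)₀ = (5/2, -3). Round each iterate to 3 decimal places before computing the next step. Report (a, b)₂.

At (5/2, -3): F = (65.43249, 6.500).
Jacobian J = [[-2·a + b^2 + exp(a), 2·a·b + 10·b + 1], [-2·a·b - 2·a - 2, -a^2]].
At the point, J = [[16.18249, -44.000], [8.000, -6.250]] (det J = 250.85941).
Solving J·Δ = −F gives Δ = (0.490, 1.667).
Then the next iterate is (a, b)₁ = (2.990, -1.333).
Round to (2.990, -1.333) and repeat: F = (18.80993, -4.00295), J = [[15.68257, -20.30134], [-0.00866, -8.94010]].
Δ = (-1.777, -0.446), so (a, b)₂ = (1.213, -1.779).

(1.213, -1.779)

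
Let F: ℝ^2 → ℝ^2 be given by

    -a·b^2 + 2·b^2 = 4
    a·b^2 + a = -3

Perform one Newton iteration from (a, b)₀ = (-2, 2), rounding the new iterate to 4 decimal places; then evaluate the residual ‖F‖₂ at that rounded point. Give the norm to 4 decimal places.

2.9995

At (-2, 2): F = (12.0000, -7.0000).
Jacobian J = [[-b^2, -2·a·b + 4·b], [b^2 + 1, 2·a·b]].
At the point, J = [[-4.0000, 16.0000], [5.0000, -8.0000]] (det J = -48.0000).
Solving J·Δ = −F gives Δ = (0.3333, -0.6667).
Then the next iterate is (a, b)₁ = (-1.6667, 1.3333).
Re-evaluating at (-1.6667, 1.3333): F = (2.518252, -1.629574), so ‖F‖₂ = 2.9995.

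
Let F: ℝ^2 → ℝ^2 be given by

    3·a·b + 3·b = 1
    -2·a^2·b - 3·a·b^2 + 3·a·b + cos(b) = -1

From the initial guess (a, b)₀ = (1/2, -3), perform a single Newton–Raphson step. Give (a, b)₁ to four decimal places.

(2.1657, 3.5536)

At (1/2, -3): F = (-14.5000, -16.489992).
Jacobian J = [[3·b, 3·a + 3], [-4·a·b - 3·b^2 + 3·b, -2·a^2 - 6·a·b + 3·a - sin(b)]].
At the point, J = [[-9.0000, 4.5000], [-30.0000, 10.141120]] (det J = 43.729920).
Solving J·Δ = −F gives Δ = (1.6657, 6.5536).
Then the next iterate is (a, b)₁ = (2.1657, 3.5536).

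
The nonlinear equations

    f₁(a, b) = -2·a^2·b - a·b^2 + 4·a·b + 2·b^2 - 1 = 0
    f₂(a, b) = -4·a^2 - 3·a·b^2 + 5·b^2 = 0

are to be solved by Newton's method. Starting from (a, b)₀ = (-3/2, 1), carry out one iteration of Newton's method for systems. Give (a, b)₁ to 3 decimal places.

(-0.758, 0.622)

At (-3/2, 1): F = (-8.000, 0.500).
Jacobian J = [[-4·a·b - b^2 + 4·b, -2·a^2 - 2·a·b + 4·a + 4·b], [-8·a - 3·b^2, -6·a·b + 10·b]].
At the point, J = [[9.000, -3.500], [9.000, 19.000]] (det J = 202.500).
Solving J·Δ = −F gives Δ = (0.742, -0.378).
Then the next iterate is (a, b)₁ = (-0.758, 0.622).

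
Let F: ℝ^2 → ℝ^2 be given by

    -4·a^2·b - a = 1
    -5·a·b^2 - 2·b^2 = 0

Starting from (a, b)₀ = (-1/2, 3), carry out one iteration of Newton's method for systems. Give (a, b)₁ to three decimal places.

At (-1/2, 3): F = (-3.500, 4.500).
Jacobian J = [[-8·a·b - 1, -4·a^2], [-5·b^2, -10·a·b - 4·b]].
At the point, J = [[11.000, -1.000], [-45.000, 3.000]] (det J = -12.000).
Solving J·Δ = −F gives Δ = (-0.500, -9.000).
Then the next iterate is (a, b)₁ = (-1.000, -6.000).

(-1.000, -6.000)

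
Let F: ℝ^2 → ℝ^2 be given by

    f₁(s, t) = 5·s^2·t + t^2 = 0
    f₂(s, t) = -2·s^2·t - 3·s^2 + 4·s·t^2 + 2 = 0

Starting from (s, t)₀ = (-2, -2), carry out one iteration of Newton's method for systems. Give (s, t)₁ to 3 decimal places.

(-1.417, -1.208)

At (-2, -2): F = (-36.000, -26.000).
Jacobian J = [[10·s·t, 5·s^2 + 2·t], [-4·s·t - 6·s + 4·t^2, -2·s^2 + 8·s·t]].
At the point, J = [[40.000, 16.000], [12.000, 24.000]] (det J = 768.000).
Solving J·Δ = −F gives Δ = (0.583, 0.792).
Then the next iterate is (s, t)₁ = (-1.417, -1.208).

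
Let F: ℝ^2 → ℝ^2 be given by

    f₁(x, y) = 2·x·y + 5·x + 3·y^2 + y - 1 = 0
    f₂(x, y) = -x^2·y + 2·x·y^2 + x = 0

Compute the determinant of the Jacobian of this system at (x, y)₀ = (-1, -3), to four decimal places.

J = [[2·y + 5, 2·x + 6·y + 1], [-2·x·y + 2·y^2 + 1, -x^2 + 4·x·y]].
At the point, J = [[-1.0000, -19.0000], [13.0000, 11.0000]].
det J = 236.0000.

236.0000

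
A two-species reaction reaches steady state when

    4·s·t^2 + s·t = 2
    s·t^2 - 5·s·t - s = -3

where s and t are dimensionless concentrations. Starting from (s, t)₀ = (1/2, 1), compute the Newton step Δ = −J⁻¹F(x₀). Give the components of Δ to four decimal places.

At (1/2, 1): F = (0.5000, 0.5000).
Jacobian J = [[4·t^2 + t, 8·s·t + s], [t^2 - 5·t - 1, 2·s·t - 5·s]].
At the point, J = [[5.0000, 4.5000], [-5.0000, -1.5000]] (det J = 15.0000).
Solving J·Δ = −F gives Δ = (0.2000, -0.3333).

(0.2000, -0.3333)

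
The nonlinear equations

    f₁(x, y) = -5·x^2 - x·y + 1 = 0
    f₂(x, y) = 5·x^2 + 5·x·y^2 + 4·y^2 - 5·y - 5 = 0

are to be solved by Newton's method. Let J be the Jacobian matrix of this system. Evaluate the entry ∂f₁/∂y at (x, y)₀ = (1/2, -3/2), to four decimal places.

∂f₁/∂y = -x.
At (1/2, -3/2) this is -0.5000.

-0.5000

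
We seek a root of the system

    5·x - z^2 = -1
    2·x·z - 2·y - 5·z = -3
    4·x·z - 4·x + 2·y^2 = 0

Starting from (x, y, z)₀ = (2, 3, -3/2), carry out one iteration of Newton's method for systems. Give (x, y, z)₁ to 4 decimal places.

At (2, 3, -3/2): F = (8.7500, -1.5000, -2.0000).
Jacobian J = [[5, 0, -2·z], [2·z, -2, 2·x - 5], [4·z - 4, 4·y, 4·x]].
At the point, J = [[5.0000, 0.0000, 3.0000], [-3.0000, -2.0000, -1.0000], [-10.0000, 12.0000, 8.0000]] (det J = -188.0000).
Solving J·Δ = −F gives Δ = (-0.5372, 1.0665, -2.0213).
Then the next iterate is (x, y, z)₁ = (1.4628, 4.0665, -3.5213).

(1.4628, 4.0665, -3.5213)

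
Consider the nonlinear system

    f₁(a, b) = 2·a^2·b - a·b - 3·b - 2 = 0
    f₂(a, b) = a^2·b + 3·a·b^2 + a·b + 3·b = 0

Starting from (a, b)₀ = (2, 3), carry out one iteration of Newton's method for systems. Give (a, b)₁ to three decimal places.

(1.912, 1.282)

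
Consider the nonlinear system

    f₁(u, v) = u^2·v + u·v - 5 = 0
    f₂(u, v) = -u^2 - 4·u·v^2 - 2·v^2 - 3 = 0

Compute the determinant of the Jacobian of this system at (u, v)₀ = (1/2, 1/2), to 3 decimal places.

J = [[2·u·v + v, u^2 + u], [-2·u - 4·v^2, -8·u·v - 4·v]].
At the point, J = [[1.000, 0.750], [-2.000, -4.000]].
det J = -2.500.

-2.500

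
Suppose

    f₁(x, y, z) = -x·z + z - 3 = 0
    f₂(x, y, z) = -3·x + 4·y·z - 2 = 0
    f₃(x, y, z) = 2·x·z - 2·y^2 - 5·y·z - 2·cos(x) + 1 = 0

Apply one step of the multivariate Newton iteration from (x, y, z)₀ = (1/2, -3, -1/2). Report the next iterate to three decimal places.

(10.054, 2.242, -3.554)

At (1/2, -3, -1/2): F = (-3.250, 2.500, -26.75517).
Jacobian J = [[-z, 0, -x + 1], [-3, 4·z, 4·y], [2·z + 2·sin(x), -4·y - 5·z, 2·x - 5·y]].
At the point, J = [[0.500, 0.000, 0.500], [-3.000, -2.000, -12.000], [-0.04115, 14.500, 16.000]] (det J = 49.20885).
Solving J·Δ = −F gives Δ = (9.554, 5.242, -3.054).
Then the next iterate is (x, y, z)₁ = (10.054, 2.242, -3.554).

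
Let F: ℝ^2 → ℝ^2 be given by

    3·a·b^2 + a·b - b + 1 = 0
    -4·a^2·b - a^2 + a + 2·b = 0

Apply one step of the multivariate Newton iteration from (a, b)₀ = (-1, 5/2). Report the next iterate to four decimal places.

(-0.7891, 1.4254)

At (-1, 5/2): F = (-22.7500, -7.0000).
Jacobian J = [[3·b^2 + b, 6·a·b + a - 1], [-8·a·b - 2·a + 1, -4·a^2 + 2]].
At the point, J = [[21.2500, -17.0000], [23.0000, -2.0000]] (det J = 348.5000).
Solving J·Δ = −F gives Δ = (0.2109, -1.0746).
Then the next iterate is (a, b)₁ = (-0.7891, 1.4254).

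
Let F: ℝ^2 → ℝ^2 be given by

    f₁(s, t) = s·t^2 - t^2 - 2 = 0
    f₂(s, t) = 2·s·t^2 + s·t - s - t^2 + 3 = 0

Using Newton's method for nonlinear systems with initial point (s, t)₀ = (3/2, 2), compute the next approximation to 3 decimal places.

(2.750, -0.500)

At (3/2, 2): F = (0.000, 12.500).
Jacobian J = [[t^2, 2·s·t - 2·t], [2·t^2 + t - 1, 4·s·t + s - 2·t]].
At the point, J = [[4.000, 2.000], [9.000, 9.500]] (det J = 20.000).
Solving J·Δ = −F gives Δ = (1.250, -2.500).
Then the next iterate is (s, t)₁ = (2.750, -0.500).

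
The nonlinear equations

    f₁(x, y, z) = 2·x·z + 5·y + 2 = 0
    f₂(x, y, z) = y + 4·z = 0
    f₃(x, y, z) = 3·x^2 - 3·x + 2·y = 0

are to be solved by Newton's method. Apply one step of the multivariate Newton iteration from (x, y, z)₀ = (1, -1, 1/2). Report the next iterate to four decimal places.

(1.3478, -0.5217, 0.1304)

At (1, -1, 1/2): F = (-2.0000, 1.0000, -2.0000).
Jacobian J = [[2·z, 5, 2·x], [0, 1, 4], [6·x - 3, 2, 0]].
At the point, J = [[1.0000, 5.0000, 2.0000], [0.0000, 1.0000, 4.0000], [3.0000, 2.0000, 0.0000]] (det J = 46.0000).
Solving J·Δ = −F gives Δ = (0.3478, 0.4783, -0.3696).
Then the next iterate is (x, y, z)₁ = (1.3478, -0.5217, 0.1304).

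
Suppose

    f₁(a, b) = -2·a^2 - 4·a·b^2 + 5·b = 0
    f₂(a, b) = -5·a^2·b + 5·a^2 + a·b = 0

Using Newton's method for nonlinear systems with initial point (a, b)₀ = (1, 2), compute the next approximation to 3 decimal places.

At (1, 2): F = (-8.000, -3.000).
Jacobian J = [[-4·a - 4·b^2, -8·a·b + 5], [-10·a·b + 10·a + b, -5·a^2 + a]].
At the point, J = [[-20.000, -11.000], [-8.000, -4.000]] (det J = -8.000).
Solving J·Δ = −F gives Δ = (-0.125, -0.500).
Then the next iterate is (a, b)₁ = (0.875, 1.500).

(0.875, 1.500)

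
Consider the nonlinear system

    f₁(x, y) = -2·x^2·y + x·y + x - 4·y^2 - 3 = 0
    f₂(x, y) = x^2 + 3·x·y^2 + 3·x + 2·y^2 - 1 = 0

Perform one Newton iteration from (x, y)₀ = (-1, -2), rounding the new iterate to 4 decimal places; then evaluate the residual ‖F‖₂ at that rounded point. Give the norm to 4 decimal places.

5.5944

At (-1, -2): F = (-14.0000, -7.0000).
Jacobian J = [[-4·x·y + y + 1, -2·x^2 + x - 8·y], [2·x + 3·y^2 + 3, 6·x·y + 4·y]].
At the point, J = [[-9.0000, 13.0000], [13.0000, 4.0000]] (det J = -205.0000).
Solving J·Δ = −F gives Δ = (0.1707, 1.1951).
Then the next iterate is (x, y)₁ = (-0.8293, -0.8049).
Re-evaluating at (-0.8293, -0.8049): F = (-4.646131, -3.116254), so ‖F‖₂ = 5.5944.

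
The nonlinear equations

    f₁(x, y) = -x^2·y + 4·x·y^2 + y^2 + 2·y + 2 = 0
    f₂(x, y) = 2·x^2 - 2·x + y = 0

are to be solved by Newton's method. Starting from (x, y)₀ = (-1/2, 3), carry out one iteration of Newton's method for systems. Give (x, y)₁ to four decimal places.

(-1.2898, -4.6591)

At (-1/2, 3): F = (-1.7500, 4.5000).
Jacobian J = [[-2·x·y + 4·y^2, -x^2 + 8·x·y + 2·y + 2], [4·x - 2, 1]].
At the point, J = [[39.0000, -4.2500], [-4.0000, 1.0000]] (det J = 22.0000).
Solving J·Δ = −F gives Δ = (-0.7898, -7.6591).
Then the next iterate is (x, y)₁ = (-1.2898, -4.6591).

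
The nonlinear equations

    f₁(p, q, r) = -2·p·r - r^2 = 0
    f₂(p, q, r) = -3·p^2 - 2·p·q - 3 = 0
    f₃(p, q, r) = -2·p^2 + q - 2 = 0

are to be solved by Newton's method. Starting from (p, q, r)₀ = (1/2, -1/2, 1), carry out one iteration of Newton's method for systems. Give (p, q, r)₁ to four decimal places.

(-1.0625, -0.6250, 1.3750)

At (1/2, -1/2, 1): F = (-2.0000, -3.2500, -3.0000).
Jacobian J = [[-2·r, 0, -2·p - 2·r], [-6·p - 2·q, -2·p, 0], [-4·p, 1, 0]].
At the point, J = [[-2.0000, 0.0000, -3.0000], [-2.0000, -1.0000, 0.0000], [-2.0000, 1.0000, 0.0000]] (det J = 12.0000).
Solving J·Δ = −F gives Δ = (-1.5625, -0.1250, 0.3750).
Then the next iterate is (p, q, r)₁ = (-1.0625, -0.6250, 1.3750).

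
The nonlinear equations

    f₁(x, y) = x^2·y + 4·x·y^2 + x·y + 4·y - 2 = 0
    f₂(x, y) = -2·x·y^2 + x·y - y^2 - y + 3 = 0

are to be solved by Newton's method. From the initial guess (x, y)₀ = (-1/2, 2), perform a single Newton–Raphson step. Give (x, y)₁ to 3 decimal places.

(-0.424, 1.697)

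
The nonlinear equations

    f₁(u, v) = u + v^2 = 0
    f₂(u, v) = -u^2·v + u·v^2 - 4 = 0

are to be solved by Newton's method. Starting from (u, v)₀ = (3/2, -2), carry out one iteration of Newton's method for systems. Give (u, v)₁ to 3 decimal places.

(2.110, -0.472)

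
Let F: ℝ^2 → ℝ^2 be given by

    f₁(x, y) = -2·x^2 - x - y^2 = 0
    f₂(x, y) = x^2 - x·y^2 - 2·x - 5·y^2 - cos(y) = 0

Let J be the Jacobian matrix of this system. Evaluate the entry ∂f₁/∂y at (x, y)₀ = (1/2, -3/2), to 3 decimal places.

∂f₁/∂y = -2·y.
At (1/2, -3/2) this is 3.000.

3.000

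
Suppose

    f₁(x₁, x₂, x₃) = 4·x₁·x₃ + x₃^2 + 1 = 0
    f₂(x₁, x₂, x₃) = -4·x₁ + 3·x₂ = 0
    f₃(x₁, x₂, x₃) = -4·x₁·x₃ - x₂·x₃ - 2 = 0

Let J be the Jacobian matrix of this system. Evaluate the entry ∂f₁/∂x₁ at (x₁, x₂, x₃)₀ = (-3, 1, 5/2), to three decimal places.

∂f₁/∂x₁ = 4·x₃.
At (-3, 1, 5/2) this is 10.000.

10.000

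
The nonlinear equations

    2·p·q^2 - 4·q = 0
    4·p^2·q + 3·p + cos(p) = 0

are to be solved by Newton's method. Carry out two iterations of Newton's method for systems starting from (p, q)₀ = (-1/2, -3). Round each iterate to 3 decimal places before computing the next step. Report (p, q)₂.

(0.307, -4.229)

At (-1/2, -3): F = (3.000, -3.62242).
Jacobian J = [[2·q^2, 4·p·q - 4], [8·p·q - sin(p) + 3, 4·p^2]].
At the point, J = [[18.000, 2.000], [15.47943, 1.000]] (det J = -12.95885).
Solving J·Δ = −F gives Δ = (0.791, -8.615).
Then the next iterate is (p, q)₁ = (0.291, -11.615).
Round to (0.291, -11.615) and repeat: F = (124.97659, -2.10332), J = [[269.81645, -17.51986], [-24.32663, 0.33872]].
Δ = (0.016, 7.386), so (p, q)₂ = (0.307, -4.229).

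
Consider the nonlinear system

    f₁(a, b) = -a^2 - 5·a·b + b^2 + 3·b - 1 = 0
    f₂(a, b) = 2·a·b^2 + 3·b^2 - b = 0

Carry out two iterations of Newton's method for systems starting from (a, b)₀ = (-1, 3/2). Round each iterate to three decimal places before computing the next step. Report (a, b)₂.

At (-1, 3/2): F = (12.250, 0.750).
Jacobian J = [[-2·a - 5·b, -5·a + 2·b + 3], [2·b^2, 4·a·b + 6·b - 1]].
At the point, J = [[-5.500, 11.000], [4.500, 2.000]] (det J = -60.500).
Solving J·Δ = −F gives Δ = (0.269, -0.979).
Then the next iterate is (a, b)₁ = (-0.731, 0.521).
Round to (-0.731, 0.521) and repeat: F = (2.20433, -0.10352), J = [[-1.143, 7.697], [0.54288, 0.60260]].
Δ = (0.437, -0.222), so (a, b)₂ = (-0.294, 0.299).

(-0.294, 0.299)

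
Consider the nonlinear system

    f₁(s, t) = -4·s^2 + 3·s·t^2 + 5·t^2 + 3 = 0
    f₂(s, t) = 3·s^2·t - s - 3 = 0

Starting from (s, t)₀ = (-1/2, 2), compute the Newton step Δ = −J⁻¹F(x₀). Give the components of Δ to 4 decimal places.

(-0.2364, -0.8727)

At (-1/2, 2): F = (16.0000, -1.0000).
Jacobian J = [[-8·s + 3·t^2, 6·s·t + 10·t], [6·s·t - 1, 3·s^2]].
At the point, J = [[16.0000, 14.0000], [-7.0000, 0.7500]] (det J = 110.0000).
Solving J·Δ = −F gives Δ = (-0.2364, -0.8727).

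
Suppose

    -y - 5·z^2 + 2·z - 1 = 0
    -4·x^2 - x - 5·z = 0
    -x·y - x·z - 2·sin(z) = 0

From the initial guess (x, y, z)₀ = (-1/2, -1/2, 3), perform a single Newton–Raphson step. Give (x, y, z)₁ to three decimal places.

(1.299, 16.581, 0.979)

At (-1/2, -1/2, 3): F = (-39.500, -15.500, 0.96776).
Jacobian J = [[0, -1, -10·z + 2], [-8·x - 1, 0, -5], [-y - z, -x, -x - 2·cos(z)]].
At the point, J = [[0.000, -1.000, -28.000], [3.000, 0.000, -5.000], [-2.500, 0.500, 2.47998]] (det J = -47.06005).
Solving J·Δ = −F gives Δ = (1.799, 17.081, -2.021).
Then the next iterate is (x, y, z)₁ = (1.299, 16.581, 0.979).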